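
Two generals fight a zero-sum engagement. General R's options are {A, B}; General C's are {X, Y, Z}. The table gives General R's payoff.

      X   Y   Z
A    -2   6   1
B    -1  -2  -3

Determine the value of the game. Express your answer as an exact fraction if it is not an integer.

-7/5

Row minima: A → -2, B → -3; maximin = -2.
Column maxima: X → -1, Y → 6, Z → 1; minimax = -1.
-2 ≠ -1, so there is no saddle point; optimal play is mixed.
Y is strictly dominated by Z (it gives General R strictly more in every row), so General C never plays it.
On the remaining 2×2 (A, B vs X, Z):
Let General R play A with probability p. Expected payoff against X: (-2)p + (-1)(1−p) = −p − 1; against Z: 1p + (-3)(1−p) = 4p − 3.
Setting these equal: −p − 1 = 4p − 3 ⇒ −5p = -2 ⇒ p = 2/5, and the value is (-1)·(2/5) − 1 = -7/5.
For General C: with q = P(X), equating A's and B's payoffs gives −3q + 1 = 2q − 3 ⇒ q = 4/5.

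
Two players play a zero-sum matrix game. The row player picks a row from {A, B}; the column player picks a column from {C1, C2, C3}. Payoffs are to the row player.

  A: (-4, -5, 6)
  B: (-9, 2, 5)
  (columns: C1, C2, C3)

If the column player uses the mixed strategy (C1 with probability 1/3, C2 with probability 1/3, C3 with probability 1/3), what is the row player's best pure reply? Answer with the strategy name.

B

Expected payoff of A: (1/3)·(-4) + (1/3)·(-5) + (1/3)·6 = -1.
Expected payoff of B: (1/3)·(-9) + (1/3)·2 + (1/3)·5 = -2/3.
The largest is -2/3, so the row player's best response is B.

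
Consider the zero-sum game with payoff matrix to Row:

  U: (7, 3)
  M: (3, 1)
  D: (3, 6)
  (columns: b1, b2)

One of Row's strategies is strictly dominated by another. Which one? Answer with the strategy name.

M

U gives a strictly higher payoff than M against every column: 7 > 3, 3 > 1.
So M is strictly dominated and Row never plays it.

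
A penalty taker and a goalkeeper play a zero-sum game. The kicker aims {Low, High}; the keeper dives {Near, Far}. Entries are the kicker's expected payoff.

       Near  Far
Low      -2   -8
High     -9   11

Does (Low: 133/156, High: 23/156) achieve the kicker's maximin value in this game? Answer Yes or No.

No

Against Near this mix gives (133/156)·(-2) + (23/156)·(-9) = -473/156.
Against Far this mix gives (133/156)·(-8) + (23/156)·11 = -811/156.
The keeper will play Far, holding the kicker to -811/156. Shifting weight toward the row that does better against Far would raise this floor (the equalizing mix achieves -47/13 against both Far and Near), so the proposed strategy is not optimal.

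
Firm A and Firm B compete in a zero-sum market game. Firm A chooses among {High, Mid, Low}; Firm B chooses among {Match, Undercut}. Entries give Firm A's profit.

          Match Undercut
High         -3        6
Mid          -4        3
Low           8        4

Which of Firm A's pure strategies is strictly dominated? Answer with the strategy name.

Mid

High gives a strictly higher payoff than Mid against every column: -3 > -4, 6 > 3.
So Mid is strictly dominated and Firm A never plays it.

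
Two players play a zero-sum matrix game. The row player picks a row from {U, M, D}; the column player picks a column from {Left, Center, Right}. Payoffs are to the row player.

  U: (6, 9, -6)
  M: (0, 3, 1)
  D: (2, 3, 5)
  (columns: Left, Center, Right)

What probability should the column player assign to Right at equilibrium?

Row minima: U → -6, M → 0, D → 2; maximin = 2.
Column maxima: Left → 6, Center → 9, Right → 5; minimax = 5.
2 ≠ 5, so there is no saddle point; optimal play is mixed.
Center is strictly dominated by Left (it gives the row player strictly more in every row), so the column player never plays it.
With Center eliminated, M is strictly dominated by D (D gives the row player strictly more in every remaining column), so the row player never plays it.
On the remaining 2×2 (U, D vs Left, Right):
Let the row player play U with probability p. Expected payoff against Left: 6p + 2(1−p) = 4p + 2; against Right: (-6)p + 5(1−p) = −11p + 5.
Setting these equal: 4p + 2 = −11p + 5 ⇒ 15p = 3 ⇒ p = 1/5, and the value is (4)·(1/5) + 2 = 14/5.
For the column player: with q = P(Left), equating U's and D's payoffs gives 12q − 6 = −3q + 5 ⇒ q = 11/15.

4/15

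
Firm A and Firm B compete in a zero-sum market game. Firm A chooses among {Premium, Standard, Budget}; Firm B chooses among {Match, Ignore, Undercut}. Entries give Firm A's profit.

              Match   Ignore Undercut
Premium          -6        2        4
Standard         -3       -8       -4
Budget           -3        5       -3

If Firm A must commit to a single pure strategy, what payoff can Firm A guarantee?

Row minima: Premium → -6, Standard → -8, Budget → -3.
The best of these is -3.

-3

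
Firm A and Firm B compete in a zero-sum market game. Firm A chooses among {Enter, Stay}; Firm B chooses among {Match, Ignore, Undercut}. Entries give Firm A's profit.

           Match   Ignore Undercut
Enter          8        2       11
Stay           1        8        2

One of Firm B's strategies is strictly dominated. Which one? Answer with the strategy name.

Undercut

Match holds Firm A's payoff strictly below Undercut in every row: 8 < 11, 1 < 2.
So Undercut is strictly dominated for Firm B.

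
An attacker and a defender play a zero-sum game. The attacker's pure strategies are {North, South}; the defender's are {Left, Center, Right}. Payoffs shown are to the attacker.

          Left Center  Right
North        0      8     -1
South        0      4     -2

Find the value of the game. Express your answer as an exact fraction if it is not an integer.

Row minima: North → -1, South → -2; maximin = -1.
Column maxima: Left → 0, Center → 8, Right → -1; minimax = -1.
Since maximin = minimax = -1, there is a saddle point and the value is -1.

-1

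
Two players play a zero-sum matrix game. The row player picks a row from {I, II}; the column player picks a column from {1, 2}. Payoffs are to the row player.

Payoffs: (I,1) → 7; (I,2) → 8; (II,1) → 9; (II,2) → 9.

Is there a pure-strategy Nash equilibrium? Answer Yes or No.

Yes

Row minima: I → 7, II → 9; maximin = 9.
Column maxima: 1 → 9, 2 → 9; minimax = 9.
maximin = minimax = 9, so a saddle point exists.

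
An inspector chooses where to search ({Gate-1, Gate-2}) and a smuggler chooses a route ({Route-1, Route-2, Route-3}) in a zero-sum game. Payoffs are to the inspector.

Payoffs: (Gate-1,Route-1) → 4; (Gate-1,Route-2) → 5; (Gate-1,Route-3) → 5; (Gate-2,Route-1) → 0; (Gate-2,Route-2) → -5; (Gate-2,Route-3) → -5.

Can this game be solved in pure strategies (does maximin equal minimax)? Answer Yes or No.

Row minima: Gate-1 → 4, Gate-2 → -5; maximin = 4.
Column maxima: Route-1 → 4, Route-2 → 5, Route-3 → 5; minimax = 4.
maximin = minimax = 4, so a saddle point exists.

Yes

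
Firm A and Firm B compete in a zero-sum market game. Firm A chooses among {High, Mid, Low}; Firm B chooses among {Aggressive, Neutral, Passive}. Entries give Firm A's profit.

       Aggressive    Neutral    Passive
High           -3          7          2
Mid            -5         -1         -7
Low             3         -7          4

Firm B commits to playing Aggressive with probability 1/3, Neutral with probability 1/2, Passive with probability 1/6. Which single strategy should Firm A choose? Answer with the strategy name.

Expected payoff of High: (1/3)·(-3) + (1/2)·7 + (1/6)·2 = 17/6.
Expected payoff of Mid: (1/3)·(-5) + (1/2)·(-1) + (1/6)·(-7) = -10/3.
Expected payoff of Low: (1/3)·3 + (1/2)·(-7) + (1/6)·4 = -11/6.
The largest is 17/6, so Firm A's best response is High.

High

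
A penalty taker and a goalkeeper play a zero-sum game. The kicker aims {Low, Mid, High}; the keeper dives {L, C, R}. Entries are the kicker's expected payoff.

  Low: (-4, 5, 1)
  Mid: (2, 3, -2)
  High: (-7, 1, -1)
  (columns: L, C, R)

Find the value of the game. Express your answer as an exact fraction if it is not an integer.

-2/3

Row minima: Low → -4, Mid → -2, High → -7; maximin = -2.
Column maxima: L → 2, C → 5, R → 1; minimax = 1.
-2 ≠ 1, so there is no saddle point; optimal play is mixed.
High is strictly dominated by Low, so the kicker never plays it.
C is strictly dominated by L (it gives the kicker strictly more in every row), so the keeper never plays it.
On the remaining 2×2 (Low, Mid vs L, R):
Let the kicker play Low with probability p. Expected payoff against L: (-4)p + 2(1−p) = −6p + 2; against R: 1p + (-2)(1−p) = 3p − 2.
Setting these equal: −6p + 2 = 3p − 2 ⇒ −9p = -4 ⇒ p = 4/9, and the value is (-6)·(4/9) + 2 = -2/3.
For the keeper: with q = P(L), equating Low's and Mid's payoffs gives −5q + 1 = 4q − 2 ⇒ q = 1/3.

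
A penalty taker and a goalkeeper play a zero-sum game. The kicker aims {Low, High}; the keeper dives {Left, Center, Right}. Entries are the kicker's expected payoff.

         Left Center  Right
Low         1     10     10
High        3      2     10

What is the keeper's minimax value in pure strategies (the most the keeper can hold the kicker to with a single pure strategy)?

3

Column maxima: Left → 3, Center → 10, Right → 10.
The smallest of these is 3.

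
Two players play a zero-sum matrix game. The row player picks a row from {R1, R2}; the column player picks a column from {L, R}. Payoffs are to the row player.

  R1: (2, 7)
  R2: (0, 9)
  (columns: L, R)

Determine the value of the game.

2

Row minima: R1 → 2, R2 → 0; maximin = 2.
Column maxima: L → 2, R → 9; minimax = 2.
Since maximin = minimax = 2, there is a saddle point and the value is 2.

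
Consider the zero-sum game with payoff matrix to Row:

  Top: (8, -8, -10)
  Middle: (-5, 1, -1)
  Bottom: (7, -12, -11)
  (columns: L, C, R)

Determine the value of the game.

-29/11

Row minima: Top → -10, Middle → -5, Bottom → -12; maximin = -5.
Column maxima: L → 8, C → 1, R → -1; minimax = -1.
-5 ≠ -1, so there is no saddle point; optimal play is mixed.
Bottom is strictly dominated by Top, so Row never plays it.
With Bottom eliminated, C is strictly dominated by R (it gives Row strictly more in every remaining row), so Column never plays it.
On the remaining 2×2 (Top, Middle vs L, R):
Let Row play Top with probability p. Expected payoff against L: 8p + (-5)(1−p) = 13p − 5; against R: (-10)p + (-1)(1−p) = −9p − 1.
Setting these equal: 13p − 5 = −9p − 1 ⇒ 22p = 4 ⇒ p = 2/11, and the value is (13)·(2/11) − 5 = -29/11.
For Column: with q = P(L), equating Top's and Middle's payoffs gives 18q − 10 = −4q − 1 ⇒ q = 9/22.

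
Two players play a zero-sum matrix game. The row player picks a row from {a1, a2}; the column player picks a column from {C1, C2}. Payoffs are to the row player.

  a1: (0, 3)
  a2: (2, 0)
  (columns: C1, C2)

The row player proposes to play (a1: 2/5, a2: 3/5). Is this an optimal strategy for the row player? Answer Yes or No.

Against C1 this mix gives (2/5)·0 + (3/5)·2 = 6/5.
Against C2 this mix gives (2/5)·3 + (3/5)·0 = 6/5.
All of the column player's active replies (C1, C2) yield 6/5, and no column does worse for the row player. The mix makes the column player indifferent and guarantees 6/5, so it is optimal.

Yes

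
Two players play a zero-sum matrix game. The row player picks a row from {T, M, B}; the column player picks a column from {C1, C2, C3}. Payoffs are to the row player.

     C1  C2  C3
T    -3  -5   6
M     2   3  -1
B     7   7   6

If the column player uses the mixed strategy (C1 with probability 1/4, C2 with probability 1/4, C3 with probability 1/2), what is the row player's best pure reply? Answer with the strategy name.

Expected payoff of T: (1/4)·(-3) + (1/4)·(-5) + (1/2)·6 = 1.
Expected payoff of M: (1/4)·2 + (1/4)·3 + (1/2)·(-1) = 3/4.
Expected payoff of B: (1/4)·7 + (1/4)·7 + (1/2)·6 = 13/2.
The largest is 13/2, so the row player's best response is B.

B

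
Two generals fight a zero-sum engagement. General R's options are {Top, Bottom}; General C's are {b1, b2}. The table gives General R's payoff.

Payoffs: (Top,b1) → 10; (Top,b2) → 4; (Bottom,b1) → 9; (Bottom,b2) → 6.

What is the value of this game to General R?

6

Row minima: Top → 4, Bottom → 6; maximin = 6.
Column maxima: b1 → 10, b2 → 6; minimax = 6.
Since maximin = minimax = 6, there is a saddle point and the value is 6.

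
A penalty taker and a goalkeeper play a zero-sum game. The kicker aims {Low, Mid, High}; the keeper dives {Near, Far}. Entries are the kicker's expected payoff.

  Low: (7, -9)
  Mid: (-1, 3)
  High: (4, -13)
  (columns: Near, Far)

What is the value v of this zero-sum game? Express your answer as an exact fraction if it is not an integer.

3/5

Row minima: Low → -9, Mid → -1, High → -13; maximin = -1.
Column maxima: Near → 7, Far → 3; minimax = 3.
-1 ≠ 3, so there is no saddle point; optimal play is mixed.
High is strictly dominated by Low, so the kicker never plays it.
On the remaining 2×2 (Low, Mid vs Near, Far):
Let the kicker play Low with probability p. Expected payoff against Near: 7p + (-1)(1−p) = 8p − 1; against Far: (-9)p + 3(1−p) = −12p + 3.
Setting these equal: 8p − 1 = −12p + 3 ⇒ 20p = 4 ⇒ p = 1/5, and the value is (8)·(1/5) − 1 = 3/5.
For the keeper: with q = P(Near), equating Low's and Mid's payoffs gives 16q − 9 = −4q + 3 ⇒ q = 3/5.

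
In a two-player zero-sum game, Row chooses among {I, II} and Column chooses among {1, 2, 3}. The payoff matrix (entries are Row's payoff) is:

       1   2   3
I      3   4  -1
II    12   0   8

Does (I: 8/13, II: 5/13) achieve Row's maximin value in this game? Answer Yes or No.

Yes

Against 1 this mix gives (8/13)·3 + (5/13)·12 = 84/13.
Against 2 this mix gives (8/13)·4 + (5/13)·0 = 32/13.
Against 3 this mix gives (8/13)·(-1) + (5/13)·8 = 32/13.
All of Column's active replies (2, 3) yield 32/13, and no column does worse for Row. The mix makes Column indifferent and guarantees 32/13, so it is optimal.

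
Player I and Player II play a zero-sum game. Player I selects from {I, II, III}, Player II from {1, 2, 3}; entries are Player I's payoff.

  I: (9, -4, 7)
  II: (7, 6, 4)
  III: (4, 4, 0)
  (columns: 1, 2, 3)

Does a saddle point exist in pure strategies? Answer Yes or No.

No

Row minima: I → -4, II → 4, III → 0; maximin = 4.
Column maxima: 1 → 9, 2 → 6, 3 → 7; minimax = 6.
4 ≠ 6, so no pure-strategy equilibrium exists.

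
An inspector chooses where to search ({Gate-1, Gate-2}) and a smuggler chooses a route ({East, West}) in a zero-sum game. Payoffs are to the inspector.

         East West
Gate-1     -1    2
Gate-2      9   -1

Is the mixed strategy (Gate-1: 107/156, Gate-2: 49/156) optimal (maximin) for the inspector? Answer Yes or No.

Against East this mix gives (107/156)·(-1) + (49/156)·9 = 167/78.
Against West this mix gives (107/156)·2 + (49/156)·(-1) = 55/52.
The smuggler will play West, holding the inspector to 55/52. Shifting weight toward the row that does better against West would raise this floor (the equalizing mix achieves 17/13 against both West and East), so the proposed strategy is not optimal.

No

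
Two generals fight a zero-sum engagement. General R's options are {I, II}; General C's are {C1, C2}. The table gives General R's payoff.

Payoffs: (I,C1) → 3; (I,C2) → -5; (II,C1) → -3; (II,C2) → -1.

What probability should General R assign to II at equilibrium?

Row minima: I → -5, II → -3; maximin = -3.
Column maxima: C1 → 3, C2 → -1; minimax = -1.
-3 ≠ -1, so there is no saddle point; optimal play is mixed.
Let General R play I with probability p. Expected payoff against C1: 3p + (-3)(1−p) = 6p − 3; against C2: (-5)p + (-1)(1−p) = −4p − 1.
Setting these equal: 6p − 3 = −4p − 1 ⇒ 10p = 2 ⇒ p = 1/5, and the value is (6)·(1/5) − 3 = -9/5.
For General C: with q = P(C1), equating I's and II's payoffs gives 8q − 5 = −2q − 1 ⇒ q = 2/5.

4/5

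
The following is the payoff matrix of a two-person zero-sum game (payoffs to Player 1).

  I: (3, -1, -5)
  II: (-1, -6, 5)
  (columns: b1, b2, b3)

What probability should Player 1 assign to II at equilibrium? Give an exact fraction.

Row minima: I → -5, II → -6; maximin = -5.
Column maxima: b1 → 3, b2 → -1, b3 → 5; minimax = -1.
-5 ≠ -1, so there is no saddle point; optimal play is mixed.
b1 is strictly dominated by b2 (it gives Player 1 strictly more in every row), so Player 2 never plays it.
On the remaining 2×2 (I, II vs b2, b3):
Let Player 1 play I with probability p. Expected payoff against b2: (-1)p + (-6)(1−p) = 5p − 6; against b3: (-5)p + 5(1−p) = −10p + 5.
Setting these equal: 5p − 6 = −10p + 5 ⇒ 15p = 11 ⇒ p = 11/15, and the value is (5)·(11/15) − 6 = -7/3.
For Player 2: with q = P(b2), equating I's and II's payoffs gives 4q − 5 = −11q + 5 ⇒ q = 2/3.

4/15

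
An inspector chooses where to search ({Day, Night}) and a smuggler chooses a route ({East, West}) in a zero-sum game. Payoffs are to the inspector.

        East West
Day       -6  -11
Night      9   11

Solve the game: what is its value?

Row minima: Day → -11, Night → 9; maximin = 9.
Column maxima: East → 9, West → 11; minimax = 9.
Since maximin = minimax = 9, there is a saddle point and the value is 9.

9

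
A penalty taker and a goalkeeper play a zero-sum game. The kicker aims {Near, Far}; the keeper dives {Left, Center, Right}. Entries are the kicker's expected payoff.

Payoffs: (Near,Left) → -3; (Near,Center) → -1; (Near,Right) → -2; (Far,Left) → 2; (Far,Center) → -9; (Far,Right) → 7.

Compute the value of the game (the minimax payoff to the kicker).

-29/13

Row minima: Near → -3, Far → -9; maximin = -3.
Column maxima: Left → 2, Center → -1, Right → 7; minimax = -1.
-3 ≠ -1, so there is no saddle point; optimal play is mixed.
Right is strictly dominated by Left (it gives the kicker strictly more in every row), so the keeper never plays it.
On the remaining 2×2 (Near, Far vs Left, Center):
Let the kicker play Near with probability p. Expected payoff against Left: (-3)p + 2(1−p) = −5p + 2; against Center: (-1)p + (-9)(1−p) = 8p − 9.
Setting these equal: −5p + 2 = 8p − 9 ⇒ −13p = -11 ⇒ p = 11/13, and the value is (-5)·(11/13) + 2 = -29/13.
For the keeper: with q = P(Left), equating Near's and Far's payoffs gives −2q − 1 = 11q − 9 ⇒ q = 8/13.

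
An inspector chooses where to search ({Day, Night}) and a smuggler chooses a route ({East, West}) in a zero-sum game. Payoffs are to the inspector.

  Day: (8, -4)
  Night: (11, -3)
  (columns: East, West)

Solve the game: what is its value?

-3

Row minima: Day → -4, Night → -3; maximin = -3.
Column maxima: East → 11, West → -3; minimax = -3.
Since maximin = minimax = -3, there is a saddle point and the value is -3.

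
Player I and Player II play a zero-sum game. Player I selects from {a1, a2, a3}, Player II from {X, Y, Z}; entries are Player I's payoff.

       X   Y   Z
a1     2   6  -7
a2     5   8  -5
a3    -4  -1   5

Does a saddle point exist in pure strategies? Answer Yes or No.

Row minima: a1 → -7, a2 → -5, a3 → -4; maximin = -4.
Column maxima: X → 5, Y → 8, Z → 5; minimax = 5.
-4 ≠ 5, so no pure-strategy equilibrium exists.

No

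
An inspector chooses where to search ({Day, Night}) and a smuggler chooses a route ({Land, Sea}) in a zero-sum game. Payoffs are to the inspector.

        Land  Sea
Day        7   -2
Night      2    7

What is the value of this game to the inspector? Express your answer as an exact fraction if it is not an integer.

53/14

Row minima: Day → -2, Night → 2; maximin = 2.
Column maxima: Land → 7, Sea → 7; minimax = 7.
2 ≠ 7, so there is no saddle point; optimal play is mixed.
Let the inspector play Day with probability p. Expected payoff against Land: 7p + 2(1−p) = 5p + 2; against Sea: (-2)p + 7(1−p) = −9p + 7.
Setting these equal: 5p + 2 = −9p + 7 ⇒ 14p = 5 ⇒ p = 5/14, and the value is (5)·(5/14) + 2 = 53/14.
For the smuggler: with q = P(Land), equating Day's and Night's payoffs gives 9q − 2 = −5q + 7 ⇒ q = 9/14.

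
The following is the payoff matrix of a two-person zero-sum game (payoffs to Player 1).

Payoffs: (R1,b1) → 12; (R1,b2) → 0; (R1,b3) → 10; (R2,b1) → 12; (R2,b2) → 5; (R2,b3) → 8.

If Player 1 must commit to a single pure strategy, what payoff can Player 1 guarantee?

Row minima: R1 → 0, R2 → 5.
The best of these is 5.

5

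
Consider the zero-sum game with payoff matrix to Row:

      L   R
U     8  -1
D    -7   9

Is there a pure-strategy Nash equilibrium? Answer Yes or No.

No

Row minima: U → -1, D → -7; maximin = -1.
Column maxima: L → 8, R → 9; minimax = 8.
-1 ≠ 8, so no pure-strategy equilibrium exists.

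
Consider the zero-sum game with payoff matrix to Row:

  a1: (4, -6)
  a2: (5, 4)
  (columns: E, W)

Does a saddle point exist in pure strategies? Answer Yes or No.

Yes

Row minima: a1 → -6, a2 → 4; maximin = 4.
Column maxima: E → 5, W → 4; minimax = 4.
maximin = minimax = 4, so a saddle point exists.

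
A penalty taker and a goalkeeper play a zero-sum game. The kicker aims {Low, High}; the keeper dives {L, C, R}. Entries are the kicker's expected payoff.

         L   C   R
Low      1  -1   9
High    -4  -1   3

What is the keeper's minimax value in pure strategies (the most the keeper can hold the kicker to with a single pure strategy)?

-1

Column maxima: L → 1, C → -1, R → 9.
The smallest of these is -1.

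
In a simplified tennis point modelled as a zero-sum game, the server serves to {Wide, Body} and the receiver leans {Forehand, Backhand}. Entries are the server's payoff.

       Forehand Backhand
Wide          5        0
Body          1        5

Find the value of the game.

Row minima: Wide → 0, Body → 1; maximin = 1.
Column maxima: Forehand → 5, Backhand → 5; minimax = 5.
1 ≠ 5, so there is no saddle point; optimal play is mixed.
Let the server play Wide with probability p. Expected payoff against Forehand: 5p + 1(1−p) = 4p + 1; against Backhand: 0p + 5(1−p) = −5p + 5.
Setting these equal: 4p + 1 = −5p + 5 ⇒ 9p = 4 ⇒ p = 4/9, and the value is (4)·(4/9) + 1 = 25/9.
For the receiver: with q = P(Forehand), equating Wide's and Body's payoffs gives 5q = −4q + 5 ⇒ q = 5/9.

25/9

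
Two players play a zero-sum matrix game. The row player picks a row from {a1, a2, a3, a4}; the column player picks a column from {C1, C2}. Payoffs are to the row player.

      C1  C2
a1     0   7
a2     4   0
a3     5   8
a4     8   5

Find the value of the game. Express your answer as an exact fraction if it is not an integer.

13/2

Row minima: a1 → 0, a2 → 0, a3 → 5, a4 → 5; maximin = 5.
Column maxima: C1 → 8, C2 → 8; minimax = 8.
5 ≠ 8, so there is no saddle point; optimal play is mixed.
a1 is strictly dominated by a3, so the row player never plays it.
a2 is strictly dominated by a3, so the row player never plays it.
On the remaining 2×2 (a3, a4 vs C1, C2):
Let the row player play a3 with probability p. Expected payoff against C1: 5p + 8(1−p) = −3p + 8; against C2: 8p + 5(1−p) = 3p + 5.
Setting these equal: −3p + 8 = 3p + 5 ⇒ −6p = -3 ⇒ p = 1/2, and the value is (-3)·(1/2) + 8 = 13/2.
For the column player: with q = P(C1), equating a3's and a4's payoffs gives −3q + 8 = 3q + 5 ⇒ q = 1/2.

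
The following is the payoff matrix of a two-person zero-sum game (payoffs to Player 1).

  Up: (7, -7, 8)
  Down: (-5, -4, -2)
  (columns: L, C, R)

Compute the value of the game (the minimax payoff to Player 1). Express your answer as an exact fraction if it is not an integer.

Row minima: Up → -7, Down → -5; maximin = -5.
Column maxima: L → 7, C → -4, R → 8; minimax = -4.
-5 ≠ -4, so there is no saddle point; optimal play is mixed.
R is strictly dominated by L (it gives Player 1 strictly more in every row), so Player 2 never plays it.
On the remaining 2×2 (Up, Down vs L, C):
Let Player 1 play Up with probability p. Expected payoff against L: 7p + (-5)(1−p) = 12p − 5; against C: (-7)p + (-4)(1−p) = −3p − 4.
Setting these equal: 12p − 5 = −3p − 4 ⇒ 15p = 1 ⇒ p = 1/15, and the value is (12)·(1/15) − 5 = -21/5.
For Player 2: with q = P(L), equating Up's and Down's payoffs gives 14q − 7 = −q − 4 ⇒ q = 1/5.

-21/5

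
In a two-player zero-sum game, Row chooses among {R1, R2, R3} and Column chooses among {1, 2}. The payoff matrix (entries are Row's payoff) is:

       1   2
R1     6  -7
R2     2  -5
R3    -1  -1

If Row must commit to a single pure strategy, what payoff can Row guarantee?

Row minima: R1 → -7, R2 → -5, R3 → -1.
The best of these is -1.

-1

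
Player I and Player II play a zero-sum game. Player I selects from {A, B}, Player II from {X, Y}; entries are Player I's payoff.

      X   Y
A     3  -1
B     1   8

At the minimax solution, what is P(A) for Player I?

7/11

Row minima: A → -1, B → 1; maximin = 1.
Column maxima: X → 3, Y → 8; minimax = 3.
1 ≠ 3, so there is no saddle point; optimal play is mixed.
Let Player I play A with probability p. Expected payoff against X: 3p + 1(1−p) = 2p + 1; against Y: (-1)p + 8(1−p) = −9p + 8.
Setting these equal: 2p + 1 = −9p + 8 ⇒ 11p = 7 ⇒ p = 7/11, and the value is (2)·(7/11) + 1 = 25/11.
For Player II: with q = P(X), equating A's and B's payoffs gives 4q − 1 = −7q + 8 ⇒ q = 9/11.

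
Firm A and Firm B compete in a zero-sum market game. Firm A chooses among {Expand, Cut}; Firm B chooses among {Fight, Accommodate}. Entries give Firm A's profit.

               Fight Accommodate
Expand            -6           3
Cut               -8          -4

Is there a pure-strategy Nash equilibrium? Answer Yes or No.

Yes

Row minima: Expand → -6, Cut → -8; maximin = -6.
Column maxima: Fight → -6, Accommodate → 3; minimax = -6.
maximin = minimax = -6, so a saddle point exists.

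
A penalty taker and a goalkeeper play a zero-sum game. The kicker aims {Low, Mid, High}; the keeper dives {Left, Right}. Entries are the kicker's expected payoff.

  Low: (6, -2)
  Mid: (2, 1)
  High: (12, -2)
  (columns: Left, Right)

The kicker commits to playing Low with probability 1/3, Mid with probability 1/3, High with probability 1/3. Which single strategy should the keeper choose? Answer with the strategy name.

Right

If the keeper plays Left, the kicker's expected payoff is (1/3)·6 + (1/3)·2 + (1/3)·12 = 20/3.
If the keeper plays Right, the kicker's expected payoff is (1/3)·(-2) + (1/3)·1 + (1/3)·(-2) = -1.
The keeper minimizes the kicker's payoff; the smallest is -1, so the best response is Right.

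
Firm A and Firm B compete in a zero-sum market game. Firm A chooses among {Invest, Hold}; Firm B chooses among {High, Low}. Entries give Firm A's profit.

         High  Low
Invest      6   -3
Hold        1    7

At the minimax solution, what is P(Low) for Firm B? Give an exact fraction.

1/3

Row minima: Invest → -3, Hold → 1; maximin = 1.
Column maxima: High → 6, Low → 7; minimax = 6.
1 ≠ 6, so there is no saddle point; optimal play is mixed.
Let Firm A play Invest with probability p. Expected payoff against High: 6p + 1(1−p) = 5p + 1; against Low: (-3)p + 7(1−p) = −10p + 7.
Setting these equal: 5p + 1 = −10p + 7 ⇒ 15p = 6 ⇒ p = 2/5, and the value is (5)·(2/5) + 1 = 3.
For Firm B: with q = P(High), equating Invest's and Hold's payoffs gives 9q − 3 = −6q + 7 ⇒ q = 2/3.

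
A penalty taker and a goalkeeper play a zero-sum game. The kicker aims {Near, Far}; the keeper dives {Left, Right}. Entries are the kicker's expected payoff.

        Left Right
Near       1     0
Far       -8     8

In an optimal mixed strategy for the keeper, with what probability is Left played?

Row minima: Near → 0, Far → -8; maximin = 0.
Column maxima: Left → 1, Right → 8; minimax = 1.
0 ≠ 1, so there is no saddle point; optimal play is mixed.
Let the kicker play Near with probability p. Expected payoff against Left: 1p + (-8)(1−p) = 9p − 8; against Right: 0p + 8(1−p) = −8p + 8.
Setting these equal: 9p − 8 = −8p + 8 ⇒ 17p = 16 ⇒ p = 16/17, and the value is (9)·(16/17) − 8 = 8/17.
For the keeper: with q = P(Left), equating Near's and Far's payoffs gives q = −16q + 8 ⇒ q = 8/17.

8/17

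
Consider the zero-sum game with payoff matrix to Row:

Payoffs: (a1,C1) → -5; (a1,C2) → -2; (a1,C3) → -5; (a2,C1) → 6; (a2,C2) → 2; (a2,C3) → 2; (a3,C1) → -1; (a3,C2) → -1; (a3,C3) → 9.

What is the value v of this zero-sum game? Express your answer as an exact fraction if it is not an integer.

2

Row minima: a1 → -5, a2 → 2, a3 → -1; maximin = 2.
Column maxima: C1 → 6, C2 → 2, C3 → 9; minimax = 2.
Since maximin = minimax = 2, there is a saddle point and the value is 2.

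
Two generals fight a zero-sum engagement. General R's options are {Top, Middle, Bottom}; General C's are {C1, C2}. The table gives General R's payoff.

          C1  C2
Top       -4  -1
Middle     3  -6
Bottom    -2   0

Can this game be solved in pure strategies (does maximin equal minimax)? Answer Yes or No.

No

Row minima: Top → -4, Middle → -6, Bottom → -2; maximin = -2.
Column maxima: C1 → 3, C2 → 0; minimax = 0.
-2 ≠ 0, so no pure-strategy equilibrium exists.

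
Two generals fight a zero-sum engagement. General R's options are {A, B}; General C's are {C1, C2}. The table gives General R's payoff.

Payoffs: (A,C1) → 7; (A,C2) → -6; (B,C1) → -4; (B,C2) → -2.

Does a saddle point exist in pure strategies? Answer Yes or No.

Row minima: A → -6, B → -4; maximin = -4.
Column maxima: C1 → 7, C2 → -2; minimax = -2.
-4 ≠ -2, so no pure-strategy equilibrium exists.

No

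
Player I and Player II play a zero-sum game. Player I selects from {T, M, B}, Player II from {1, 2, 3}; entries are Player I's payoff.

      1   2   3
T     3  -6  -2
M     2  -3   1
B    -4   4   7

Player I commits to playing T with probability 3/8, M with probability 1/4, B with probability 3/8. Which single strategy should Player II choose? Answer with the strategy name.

If Player II plays 1, Player I's expected payoff is (3/8)·3 + (1/4)·2 + (3/8)·(-4) = 1/8.
If Player II plays 2, Player I's expected payoff is (3/8)·(-6) + (1/4)·(-3) + (3/8)·4 = -3/2.
If Player II plays 3, Player I's expected payoff is (3/8)·(-2) + (1/4)·1 + (3/8)·7 = 17/8.
Player II minimizes Player I's payoff; the smallest is -3/2, so the best response is 2.

2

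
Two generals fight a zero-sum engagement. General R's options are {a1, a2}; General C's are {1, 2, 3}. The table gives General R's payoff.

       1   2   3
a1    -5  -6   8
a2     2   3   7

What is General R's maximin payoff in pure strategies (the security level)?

Row minima: a1 → -6, a2 → 2.
The best of these is 2.

2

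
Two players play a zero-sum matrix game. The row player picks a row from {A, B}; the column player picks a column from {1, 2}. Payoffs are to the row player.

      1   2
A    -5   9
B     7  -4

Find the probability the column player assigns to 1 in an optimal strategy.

Row minima: A → -5, B → -4; maximin = -4.
Column maxima: 1 → 7, 2 → 9; minimax = 7.
-4 ≠ 7, so there is no saddle point; optimal play is mixed.
Let the row player play A with probability p. Expected payoff against 1: (-5)p + 7(1−p) = −12p + 7; against 2: 9p + (-4)(1−p) = 13p − 4.
Setting these equal: −12p + 7 = 13p − 4 ⇒ −25p = -11 ⇒ p = 11/25, and the value is (-12)·(11/25) + 7 = 43/25.
For the column player: with q = P(1), equating A's and B's payoffs gives −14q + 9 = 11q − 4 ⇒ q = 13/25.

13/25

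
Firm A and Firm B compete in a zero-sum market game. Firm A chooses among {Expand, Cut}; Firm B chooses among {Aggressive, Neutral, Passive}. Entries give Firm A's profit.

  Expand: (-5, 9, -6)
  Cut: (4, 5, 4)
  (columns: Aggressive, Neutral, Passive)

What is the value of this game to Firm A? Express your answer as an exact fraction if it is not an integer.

Row minima: Expand → -6, Cut → 4; maximin = 4.
Column maxima: Aggressive → 4, Neutral → 9, Passive → 4; minimax = 4.
Since maximin = minimax = 4, there is a saddle point and the value is 4.

4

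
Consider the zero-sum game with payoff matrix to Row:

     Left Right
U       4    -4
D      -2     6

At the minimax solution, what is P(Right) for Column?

3/8

Row minima: U → -4, D → -2; maximin = -2.
Column maxima: Left → 4, Right → 6; minimax = 4.
-2 ≠ 4, so there is no saddle point; optimal play is mixed.
Let Row play U with probability p. Expected payoff against Left: 4p + (-2)(1−p) = 6p − 2; against Right: (-4)p + 6(1−p) = −10p + 6.
Setting these equal: 6p − 2 = −10p + 6 ⇒ 16p = 8 ⇒ p = 1/2, and the value is (6)·(1/2) − 2 = 1.
For Column: with q = P(Left), equating U's and D's payoffs gives 8q − 4 = −8q + 6 ⇒ q = 5/8.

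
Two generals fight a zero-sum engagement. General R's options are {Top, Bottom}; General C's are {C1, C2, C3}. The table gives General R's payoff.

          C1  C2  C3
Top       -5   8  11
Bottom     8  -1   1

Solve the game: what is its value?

59/22

Row minima: Top → -5, Bottom → -1; maximin = -1.
Column maxima: C1 → 8, C2 → 8, C3 → 11; minimax = 8.
-1 ≠ 8, so there is no saddle point; optimal play is mixed.
C3 is strictly dominated by C2 (it gives General R strictly more in every row), so General C never plays it.
On the remaining 2×2 (Top, Bottom vs C1, C2):
Let General R play Top with probability p. Expected payoff against C1: (-5)p + 8(1−p) = −13p + 8; against C2: 8p + (-1)(1−p) = 9p − 1.
Setting these equal: −13p + 8 = 9p − 1 ⇒ −22p = -9 ⇒ p = 9/22, and the value is (-13)·(9/22) + 8 = 59/22.
For General C: with q = P(C1), equating Top's and Bottom's payoffs gives −13q + 8 = 9q − 1 ⇒ q = 9/22.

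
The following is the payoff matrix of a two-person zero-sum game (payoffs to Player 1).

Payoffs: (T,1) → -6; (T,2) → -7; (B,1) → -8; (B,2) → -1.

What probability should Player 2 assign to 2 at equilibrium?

1/4

Row minima: T → -7, B → -8; maximin = -7.
Column maxima: 1 → -6, 2 → -1; minimax = -6.
-7 ≠ -6, so there is no saddle point; optimal play is mixed.
Let Player 1 play T with probability p. Expected payoff against 1: (-6)p + (-8)(1−p) = 2p − 8; against 2: (-7)p + (-1)(1−p) = −6p − 1.
Setting these equal: 2p − 8 = −6p − 1 ⇒ 8p = 7 ⇒ p = 7/8, and the value is (2)·(7/8) − 8 = -25/4.
For Player 2: with q = P(1), equating T's and B's payoffs gives q − 7 = −7q − 1 ⇒ q = 3/4.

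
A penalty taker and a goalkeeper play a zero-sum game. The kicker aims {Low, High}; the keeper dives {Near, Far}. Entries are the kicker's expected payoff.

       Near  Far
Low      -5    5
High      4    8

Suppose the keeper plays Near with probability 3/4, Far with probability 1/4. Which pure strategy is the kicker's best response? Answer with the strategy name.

Expected payoff of Low: (3/4)·(-5) + (1/4)·5 = -5/2.
Expected payoff of High: (3/4)·4 + (1/4)·8 = 5.
The largest is 5, so the kicker's best response is High.

High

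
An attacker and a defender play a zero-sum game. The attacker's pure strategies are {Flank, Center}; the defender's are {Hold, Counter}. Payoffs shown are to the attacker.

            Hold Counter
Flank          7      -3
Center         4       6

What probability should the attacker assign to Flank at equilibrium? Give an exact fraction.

Row minima: Flank → -3, Center → 4; maximin = 4.
Column maxima: Hold → 7, Counter → 6; minimax = 6.
4 ≠ 6, so there is no saddle point; optimal play is mixed.
Let the attacker play Flank with probability p. Expected payoff against Hold: 7p + 4(1−p) = 3p + 4; against Counter: (-3)p + 6(1−p) = −9p + 6.
Setting these equal: 3p + 4 = −9p + 6 ⇒ 12p = 2 ⇒ p = 1/6, and the value is (3)·(1/6) + 4 = 9/2.
For the defender: with q = P(Hold), equating Flank's and Center's payoffs gives 10q − 3 = −2q + 6 ⇒ q = 3/4.

1/6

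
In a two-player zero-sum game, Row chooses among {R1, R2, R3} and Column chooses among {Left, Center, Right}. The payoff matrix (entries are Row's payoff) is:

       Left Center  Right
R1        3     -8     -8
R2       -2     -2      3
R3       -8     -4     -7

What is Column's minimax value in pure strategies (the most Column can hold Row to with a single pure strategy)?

-2

Column maxima: Left → 3, Center → -2, Right → 3.
The smallest of these is -2.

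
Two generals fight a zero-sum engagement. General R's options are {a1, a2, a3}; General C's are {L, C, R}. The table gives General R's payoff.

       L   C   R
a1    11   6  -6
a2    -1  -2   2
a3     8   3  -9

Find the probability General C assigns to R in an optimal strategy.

Row minima: a1 → -6, a2 → -2, a3 → -9; maximin = -2.
Column maxima: L → 11, C → 6, R → 2; minimax = 2.
-2 ≠ 2, so there is no saddle point; optimal play is mixed.
a3 is strictly dominated by a1, so General R never plays it.
L is strictly dominated by C (it gives General R strictly more in every row), so General C never plays it.
On the remaining 2×2 (a1, a2 vs C, R):
Let General R play a1 with probability p. Expected payoff against C: 6p + (-2)(1−p) = 8p − 2; against R: (-6)p + 2(1−p) = −8p + 2.
Setting these equal: 8p − 2 = −8p + 2 ⇒ 16p = 4 ⇒ p = 1/4, and the value is (8)·(1/4) − 2 = 0.
For General C: with q = P(C), equating a1's and a2's payoffs gives 12q − 6 = −4q + 2 ⇒ q = 1/2.

1/2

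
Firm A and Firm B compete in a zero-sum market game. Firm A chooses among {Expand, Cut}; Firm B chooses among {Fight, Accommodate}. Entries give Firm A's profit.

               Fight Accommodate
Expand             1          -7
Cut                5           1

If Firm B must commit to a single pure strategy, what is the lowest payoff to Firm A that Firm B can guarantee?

1

Column maxima: Fight → 5, Accommodate → 1.
The smallest of these is 1.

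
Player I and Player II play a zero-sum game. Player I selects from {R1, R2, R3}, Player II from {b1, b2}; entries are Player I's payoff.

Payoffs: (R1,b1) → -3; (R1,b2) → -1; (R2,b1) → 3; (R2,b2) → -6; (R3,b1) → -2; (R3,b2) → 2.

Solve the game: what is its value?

-6/13

Row minima: R1 → -3, R2 → -6, R3 → -2; maximin = -2.
Column maxima: b1 → 3, b2 → 2; minimax = 2.
-2 ≠ 2, so there is no saddle point; optimal play is mixed.
R1 is strictly dominated by R3, so Player I never plays it.
On the remaining 2×2 (R2, R3 vs b1, b2):
Let Player I play R2 with probability p. Expected payoff against b1: 3p + (-2)(1−p) = 5p − 2; against b2: (-6)p + 2(1−p) = −8p + 2.
Setting these equal: 5p − 2 = −8p + 2 ⇒ 13p = 4 ⇒ p = 4/13, and the value is (5)·(4/13) − 2 = -6/13.
For Player II: with q = P(b1), equating R2's and R3's payoffs gives 9q − 6 = −4q + 2 ⇒ q = 8/13.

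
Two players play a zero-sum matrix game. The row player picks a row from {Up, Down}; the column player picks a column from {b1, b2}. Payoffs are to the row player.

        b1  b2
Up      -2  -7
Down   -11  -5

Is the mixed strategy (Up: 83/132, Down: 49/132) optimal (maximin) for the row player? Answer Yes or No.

No

Against b1 this mix gives (83/132)·(-2) + (49/132)·(-11) = -235/44.
Against b2 this mix gives (83/132)·(-7) + (49/132)·(-5) = -413/66.
The column player will play b2, holding the row player to -413/66. Shifting weight toward the row that does better against b2 would raise this floor (the equalizing mix achieves -67/11 against both b2 and b1), so the proposed strategy is not optimal.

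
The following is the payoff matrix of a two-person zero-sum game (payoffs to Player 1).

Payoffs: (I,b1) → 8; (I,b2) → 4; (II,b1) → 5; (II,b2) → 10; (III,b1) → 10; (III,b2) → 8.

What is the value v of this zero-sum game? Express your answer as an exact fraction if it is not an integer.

60/7

Row minima: I → 4, II → 5, III → 8; maximin = 8.
Column maxima: b1 → 10, b2 → 10; minimax = 10.
8 ≠ 10, so there is no saddle point; optimal play is mixed.
I is strictly dominated by III, so Player 1 never plays it.
On the remaining 2×2 (II, III vs b1, b2):
Let Player 1 play II with probability p. Expected payoff against b1: 5p + 10(1−p) = −5p + 10; against b2: 10p + 8(1−p) = 2p + 8.
Setting these equal: −5p + 10 = 2p + 8 ⇒ −7p = -2 ⇒ p = 2/7, and the value is (-5)·(2/7) + 10 = 60/7.
For Player 2: with q = P(b1), equating II's and III's payoffs gives −5q + 10 = 2q + 8 ⇒ q = 2/7.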